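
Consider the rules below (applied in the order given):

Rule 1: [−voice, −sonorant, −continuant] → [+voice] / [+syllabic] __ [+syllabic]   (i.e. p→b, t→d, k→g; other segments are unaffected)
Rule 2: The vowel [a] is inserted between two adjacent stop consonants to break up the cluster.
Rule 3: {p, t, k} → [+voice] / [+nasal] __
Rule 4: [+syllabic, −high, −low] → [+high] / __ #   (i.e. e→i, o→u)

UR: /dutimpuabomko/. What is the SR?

Rule 1 (intervocalic voicing): /t/ is a voiceless stop between vowels /u/ and /i/, so it voices to [d]. /dutimpuabomko/ → dudimpuabomko.
Rule 2 (stop-cluster a-epenthesis): no segment meets the environment; /dudimpuabomko/ is unchanged.
Rule 3 (post-nasal voicing): /p/ is a voiceless stop immediately after the nasal /m/, so it voices to [b]. /k/ is a voiceless stop immediately after the nasal /m/, so it voices to [g]. /dudimpuabomko/ → dudimbuabomgo.
Rule 4 (final vowel raising): /o/ is a mid vowel in word-final position, so it raises to [u]. /dudimbuabomgo/ → dudimbuabomgu.

dudimbuabomgu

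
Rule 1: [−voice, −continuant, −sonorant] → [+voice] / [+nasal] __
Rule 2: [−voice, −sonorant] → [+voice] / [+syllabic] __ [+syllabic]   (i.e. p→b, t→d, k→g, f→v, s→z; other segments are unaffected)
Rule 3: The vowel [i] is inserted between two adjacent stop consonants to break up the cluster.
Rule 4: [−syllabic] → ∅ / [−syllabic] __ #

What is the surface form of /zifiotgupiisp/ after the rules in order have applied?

Rule 1 (post-nasal voicing): no segment meets the environment; /zifiotgupiisp/ is unchanged.
Rule 2 (intervocalic voicing): /f/ is a voiceless obstruent between vowels /i/ and /i/, so it voices to [v]. /p/ is a voiceless obstruent between vowels /u/ and /i/, so it voices to [b]. /zifiotgupiisp/ → ziviotgubiisp.
Rule 3 (stop-cluster i-epenthesis): /t/ and /g/ form a stop–stop cluster, so [i] is inserted between them. /ziviotgubiisp/ → ziviotigubiisp.
Rule 4 (final cluster simplification): /p/ is the second consonant of a word-final cluster /sp/, so it deletes. /ziviotigubiisp/ → ziviotigubiis.

ziviotigubiis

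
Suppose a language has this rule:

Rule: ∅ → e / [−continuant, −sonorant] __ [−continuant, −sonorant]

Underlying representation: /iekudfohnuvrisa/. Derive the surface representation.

iekudfohnuvrisa

No segment of /iekudfohnuvrisa/ meets the structural description of the rule, so the form surfaces unchanged.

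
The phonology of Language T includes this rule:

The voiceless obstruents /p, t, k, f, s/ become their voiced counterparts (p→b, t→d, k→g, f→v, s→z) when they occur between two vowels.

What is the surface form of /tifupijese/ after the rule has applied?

/f/ is a voiceless obstruent between vowels /i/ and /u/, so it voices to [v].
/p/ is a voiceless obstruent between vowels /u/ and /i/, so it voices to [b].
/s/ is a voiceless obstruent between vowels /e/ and /e/, so it voices to [z].
Surface form: [tivubijeze].

tivubijeze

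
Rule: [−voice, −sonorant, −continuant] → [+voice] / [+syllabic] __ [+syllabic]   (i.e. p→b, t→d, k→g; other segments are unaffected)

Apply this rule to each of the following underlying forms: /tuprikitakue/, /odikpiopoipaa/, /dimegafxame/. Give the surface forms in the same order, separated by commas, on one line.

/tuprikitakue/: /k/ is a voiceless stop between vowels /i/ and /i/, so it voices to [g]. /t/ is a voiceless stop between vowels /i/ and /a/, so it voices to [d]. /k/ is a voiceless stop between vowels /a/ and /u/, so it voices to [g]. → [tuprigidague].
/odikpiopoipaa/: /p/ is a voiceless stop between vowels /o/ and /o/, so it voices to [b]. /p/ is a voiceless stop between vowels /i/ and /a/, so it voices to [b]. → [odikpioboibaa].
/dimegafxame/: the rule's environment is not met; surfaces unchanged as [dimegafxame].

tuprigidague, odikpioboibaa, dimegafxame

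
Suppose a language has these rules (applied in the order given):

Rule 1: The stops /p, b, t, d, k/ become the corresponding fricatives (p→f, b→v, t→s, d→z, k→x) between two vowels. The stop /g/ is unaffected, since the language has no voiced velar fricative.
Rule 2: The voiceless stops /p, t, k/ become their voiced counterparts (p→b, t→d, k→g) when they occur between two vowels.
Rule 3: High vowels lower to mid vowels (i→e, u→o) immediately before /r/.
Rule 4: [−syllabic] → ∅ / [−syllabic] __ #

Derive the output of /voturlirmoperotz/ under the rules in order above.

vosorlermoferot

Rule 1 (intervocalic spirantization): /t/ is a stop between vowels /o/ and /u/, so it spirantizes to the fricative [s]. /p/ is a stop between vowels /o/ and /e/, so it spirantizes to the fricative [f]. /voturlirmoperotz/ → vosurlirmoferotz.
Rule 2 (intervocalic voicing): no segment meets the environment; /vosurlirmoferotz/ is unchanged.
Rule 3 (pre-rhotic lowering): /u/ is a high vowel immediately before /r/, so it lowers to [o]. /i/ is a high vowel immediately before /r/, so it lowers to [e]. /vosurlirmoferotz/ → vosorlermoferotz.
Rule 4 (final cluster simplification): /z/ is the second consonant of a word-final cluster /tz/, so it deletes. /vosorlermoferotz/ → vosorlermoferot.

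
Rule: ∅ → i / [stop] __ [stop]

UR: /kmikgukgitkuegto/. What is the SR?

kmikigukigitikuegito

/k/ and /g/ form a stop–stop cluster, so [i] is inserted between them.
/k/ and /g/ form a stop–stop cluster, so [i] is inserted between them.
/t/ and /k/ form a stop–stop cluster, so [i] is inserted between them.
/g/ and /t/ form a stop–stop cluster, so [i] is inserted between them.
Surface form: [kmikigukigitikuegito].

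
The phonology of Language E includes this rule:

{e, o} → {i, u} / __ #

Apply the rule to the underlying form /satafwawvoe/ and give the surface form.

satafwawvoi

/e/ is a mid vowel in word-final position, so it raises to [i].
The other instance of /o/ does not occur in the required environment and remains unchanged.
Surface form: [satafwawvoi].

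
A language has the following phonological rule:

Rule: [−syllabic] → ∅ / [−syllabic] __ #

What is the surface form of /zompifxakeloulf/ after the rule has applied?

zompifxakeloul

/f/ is the second consonant of a word-final cluster /lf/, so it deletes.
The other instances of /z/, /m/, /p/, /f/, /x/, /k/, /l/ do not occur in the required environment and remain unchanged.
Surface form: [zompifxakeloul].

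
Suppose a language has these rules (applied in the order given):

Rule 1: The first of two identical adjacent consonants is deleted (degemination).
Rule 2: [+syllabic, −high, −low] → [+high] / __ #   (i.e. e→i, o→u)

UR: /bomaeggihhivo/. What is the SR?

bomaegihivu

Rule 1 (degemination): /gg/ is a geminate; the first /g/ deletes. /hh/ is a geminate; the first /h/ deletes. /bomaeggihhivo/ → bomaegihivo.
Rule 2 (final vowel raising): /o/ is a mid vowel in word-final position, so it raises to [u]. /bomaegihivo/ → bomaegihivu.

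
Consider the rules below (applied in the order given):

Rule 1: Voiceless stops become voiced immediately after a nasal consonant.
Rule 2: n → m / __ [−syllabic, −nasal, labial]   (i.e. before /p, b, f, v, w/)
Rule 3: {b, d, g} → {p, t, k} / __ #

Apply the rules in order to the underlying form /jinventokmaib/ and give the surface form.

Rule 1 (post-nasal voicing): /t/ is a voiceless stop immediately after the nasal /n/, so it voices to [d]. /jinventokmaib/ → jinvendokmaib.
Rule 2 (nasal place assimilation): /n/ precedes the labial consonant /v/, so it assimilates in place to [m]. /jinvendokmaib/ → jimvendokmaib.
Rule 3 (final devoicing): /b/ is a voiced stop in word-final position, so it devoices to [p]. /jimvendokmaib/ → jimvendokmaip.

jimvendokmaip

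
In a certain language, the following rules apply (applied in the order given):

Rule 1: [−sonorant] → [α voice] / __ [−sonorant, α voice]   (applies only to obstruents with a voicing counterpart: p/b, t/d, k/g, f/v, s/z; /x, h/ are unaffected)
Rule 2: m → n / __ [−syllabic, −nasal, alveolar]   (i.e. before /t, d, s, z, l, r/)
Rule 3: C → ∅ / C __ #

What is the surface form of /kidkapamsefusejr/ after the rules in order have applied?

kitkapansefusej

Rule 1 (regressive voicing assimilation): /d/ precedes the voiceless obstruent /k/, so it devoices to [t] by assimilation. /kidkapamsefusejr/ → kitkapamsefusejr.
Rule 2 (nasal place assimilation): /m/ precedes the alveolar consonant /s/, so it assimilates in place to [n]. /kitkapamsefusejr/ → kitkapansefusejr.
Rule 3 (final cluster simplification): /r/ is the second consonant of a word-final cluster /jr/, so it deletes. /kitkapansefusejr/ → kitkapansefusej.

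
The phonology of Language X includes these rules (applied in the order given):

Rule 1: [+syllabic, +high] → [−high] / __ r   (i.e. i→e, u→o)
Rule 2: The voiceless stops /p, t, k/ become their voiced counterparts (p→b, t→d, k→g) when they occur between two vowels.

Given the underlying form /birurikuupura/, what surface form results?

beroriguubora

Rule 1 (pre-rhotic lowering): /i/ is a high vowel immediately before /r/, so it lowers to [e]. /u/ is a high vowel immediately before /r/, so it lowers to [o]. /u/ is a high vowel immediately before /r/, so it lowers to [o]. /birurikuupura/ → berorikuupora.
Rule 2 (intervocalic voicing): /k/ is a voiceless stop between vowels /i/ and /u/, so it voices to [g]. /p/ is a voiceless stop between vowels /u/ and /o/, so it voices to [b]. /berorikuupora/ → beroriguubora.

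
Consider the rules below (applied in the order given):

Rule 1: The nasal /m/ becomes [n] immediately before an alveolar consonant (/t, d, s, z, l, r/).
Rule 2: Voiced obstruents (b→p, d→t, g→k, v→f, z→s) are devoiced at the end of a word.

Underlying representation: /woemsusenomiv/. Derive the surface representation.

Rule 1 (nasal place assimilation): /m/ precedes the alveolar consonant /s/, so it assimilates in place to [n]. /woemsusenomiv/ → woensusenomiv.
Rule 2 (final devoicing): /v/ is a voiced obstruent in word-final position, so it devoices to [f]. /woensusenomiv/ → woensusenomif.

woensusenomif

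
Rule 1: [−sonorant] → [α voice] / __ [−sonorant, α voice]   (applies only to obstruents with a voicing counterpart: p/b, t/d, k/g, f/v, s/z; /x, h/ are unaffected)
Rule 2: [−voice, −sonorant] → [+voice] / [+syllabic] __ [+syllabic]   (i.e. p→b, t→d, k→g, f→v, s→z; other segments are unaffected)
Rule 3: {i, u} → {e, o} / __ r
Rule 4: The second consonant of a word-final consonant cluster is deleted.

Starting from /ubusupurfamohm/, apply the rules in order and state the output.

Rule 1 (regressive voicing assimilation): no segment meets the environment; /ubusupurfamohm/ is unchanged.
Rule 2 (intervocalic voicing): /s/ is a voiceless obstruent between vowels /u/ and /u/, so it voices to [z]. /p/ is a voiceless obstruent between vowels /u/ and /u/, so it voices to [b]. /ubusupurfamohm/ → ubuzuburfamohm.
Rule 3 (pre-rhotic lowering): /u/ is a high vowel immediately before /r/, so it lowers to [o]. /ubuzuburfamohm/ → ubuzuborfamohm.
Rule 4 (final cluster simplification): /m/ is the second consonant of a word-final cluster /hm/, so it deletes. /ubuzuborfamohm/ → ubuzuborfamoh.

ubuzuborfamoh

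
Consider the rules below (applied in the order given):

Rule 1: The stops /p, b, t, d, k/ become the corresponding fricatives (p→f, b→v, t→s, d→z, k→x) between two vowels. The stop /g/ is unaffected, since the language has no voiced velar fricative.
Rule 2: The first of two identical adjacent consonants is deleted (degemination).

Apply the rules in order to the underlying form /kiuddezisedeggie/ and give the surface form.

Rule 1 (intervocalic spirantization): /d/ is a stop between vowels /e/ and /e/, so it spirantizes to the fricative [z]. /kiuddezisedeggie/ → kiuddezisezeggie.
Rule 2 (degemination): /dd/ is a geminate; the first /d/ deletes. /gg/ is a geminate; the first /g/ deletes. /kiuddezisezeggie/ → kiudezisezegie.

kiudezisezegie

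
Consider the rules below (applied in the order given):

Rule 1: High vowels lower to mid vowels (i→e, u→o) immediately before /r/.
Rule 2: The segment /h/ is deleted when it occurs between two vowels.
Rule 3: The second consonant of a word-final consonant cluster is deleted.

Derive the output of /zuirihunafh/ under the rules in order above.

Rule 1 (pre-rhotic lowering): /i/ is a high vowel immediately before /r/, so it lowers to [e]. /zuirihunafh/ → zuerihunafh.
Rule 2 (intervocalic h-deletion): /h/ occurs between vowels /i/ and /u/, so it deletes. /zuerihunafh/ → zueriunafh.
Rule 3 (final cluster simplification): /h/ is the second consonant of a word-final cluster /fh/, so it deletes. /zueriunafh/ → zueriunaf.

zueriunaf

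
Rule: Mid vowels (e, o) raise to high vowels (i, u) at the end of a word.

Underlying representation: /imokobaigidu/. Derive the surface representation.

No segment of /imokobaigidu/ meets the structural description of the rule, so the form surfaces unchanged.

imokobaigidu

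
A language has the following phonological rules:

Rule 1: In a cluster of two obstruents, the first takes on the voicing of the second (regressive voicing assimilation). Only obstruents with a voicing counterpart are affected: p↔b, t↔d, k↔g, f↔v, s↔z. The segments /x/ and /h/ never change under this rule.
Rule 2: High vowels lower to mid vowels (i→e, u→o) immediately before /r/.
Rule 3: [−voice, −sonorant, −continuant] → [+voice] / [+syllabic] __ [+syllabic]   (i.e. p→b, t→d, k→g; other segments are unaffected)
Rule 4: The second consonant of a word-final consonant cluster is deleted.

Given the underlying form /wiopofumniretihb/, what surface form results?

Rule 1 (regressive voicing assimilation): no segment meets the environment; /wiopofumniretihb/ is unchanged.
Rule 2 (pre-rhotic lowering): /i/ is a high vowel immediately before /r/, so it lowers to [e]. /wiopofumniretihb/ → wiopofumneretihb.
Rule 3 (intervocalic voicing): /p/ is a voiceless stop between vowels /o/ and /o/, so it voices to [b]. /t/ is a voiceless stop between vowels /e/ and /i/, so it voices to [d]. /wiopofumneretihb/ → wiobofumneredihb.
Rule 4 (final cluster simplification): /b/ is the second consonant of a word-final cluster /hb/, so it deletes. /wiobofumneredihb/ → wiobofumneredih.

wiobofumneredih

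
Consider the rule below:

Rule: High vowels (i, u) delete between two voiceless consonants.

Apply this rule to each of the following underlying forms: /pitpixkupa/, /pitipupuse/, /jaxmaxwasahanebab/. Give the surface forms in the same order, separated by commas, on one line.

/pitpixkupa/: /i/ is a high vowel flanked by voiceless consonants /p/ and /t/, so it deletes. /i/ is a high vowel flanked by voiceless consonants /p/ and /x/, so it deletes. /u/ is a high vowel flanked by voiceless consonants /k/ and /p/, so it deletes. → [ptpxkpa].
/pitipupuse/: /i/ is a high vowel flanked by voiceless consonants /p/ and /t/, so it deletes. /i/ is a high vowel flanked by voiceless consonants /t/ and /p/, so it deletes. /u/ is a high vowel flanked by voiceless consonants /p/ and /p/, so it deletes. /u/ is a high vowel flanked by voiceless consonants /p/ and /s/, so it deletes. → [ptppse].
/jaxmaxwasahanebab/: the rule's environment is not met; surfaces unchanged as [jaxmaxwasahanebab].

ptpxkpa, ptppse, jaxmaxwasahanebab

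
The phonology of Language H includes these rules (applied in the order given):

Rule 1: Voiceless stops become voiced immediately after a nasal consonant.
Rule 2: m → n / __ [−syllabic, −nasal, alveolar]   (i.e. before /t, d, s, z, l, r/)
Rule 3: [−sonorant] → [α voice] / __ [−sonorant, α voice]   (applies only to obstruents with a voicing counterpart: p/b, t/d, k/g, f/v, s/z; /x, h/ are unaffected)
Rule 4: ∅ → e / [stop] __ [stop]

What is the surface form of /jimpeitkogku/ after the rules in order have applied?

jimbeitekokeku

Rule 1 (post-nasal voicing): /p/ is a voiceless stop immediately after the nasal /m/, so it voices to [b]. /jimpeitkogku/ → jimbeitkogku.
Rule 2 (nasal place assimilation): no segment meets the environment; /jimbeitkogku/ is unchanged.
Rule 3 (regressive voicing assimilation): /g/ precedes the voiceless obstruent /k/, so it devoices to [k] by assimilation. /jimbeitkogku/ → jimbeitkokku.
Rule 4 (stop-cluster e-epenthesis): /t/ and /k/ form a stop–stop cluster, so [e] is inserted between them. /k/ and /k/ form a stop–stop cluster, so [e] is inserted between them. /jimbeitkokku/ → jimbeitekokeku.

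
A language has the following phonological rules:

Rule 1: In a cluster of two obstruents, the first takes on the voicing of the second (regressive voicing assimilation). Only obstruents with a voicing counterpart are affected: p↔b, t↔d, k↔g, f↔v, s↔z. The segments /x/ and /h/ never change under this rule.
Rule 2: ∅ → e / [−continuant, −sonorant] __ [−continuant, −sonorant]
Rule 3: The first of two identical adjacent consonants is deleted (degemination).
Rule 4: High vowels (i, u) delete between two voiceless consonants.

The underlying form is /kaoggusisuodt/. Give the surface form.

kaogegussuotet

Rule 1 (regressive voicing assimilation): /d/ precedes the voiceless obstruent /t/, so it devoices to [t] by assimilation. /kaoggusisuodt/ → kaoggusisuott.
Rule 2 (stop-cluster e-epenthesis): /g/ and /g/ form a stop–stop cluster, so [e] is inserted between them. /t/ and /t/ form a stop–stop cluster, so [e] is inserted between them. /kaoggusisuott/ → kaogegusisuotet.
Rule 3 (degemination): no segment meets the environment; /kaogegusisuotet/ is unchanged.
Rule 4 (high vowel syncope): /i/ is a high vowel flanked by voiceless consonants /s/ and /s/, so it deletes. /kaogegusisuotet/ → kaogegussuotet.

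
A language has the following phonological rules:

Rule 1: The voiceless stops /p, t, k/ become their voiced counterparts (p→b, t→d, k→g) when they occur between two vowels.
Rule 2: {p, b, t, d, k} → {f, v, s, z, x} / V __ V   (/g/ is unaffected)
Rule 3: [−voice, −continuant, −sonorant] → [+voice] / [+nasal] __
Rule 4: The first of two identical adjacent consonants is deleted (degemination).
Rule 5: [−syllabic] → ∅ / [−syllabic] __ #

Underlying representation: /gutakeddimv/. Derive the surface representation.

Rule 1 (intervocalic voicing): /t/ is a voiceless stop between vowels /u/ and /a/, so it voices to [d]. /k/ is a voiceless stop between vowels /a/ and /e/, so it voices to [g]. /gutakeddimv/ → gudageddimv.
Rule 2 (intervocalic spirantization): /d/ is a stop between vowels /u/ and /a/, so it spirantizes to the fricative [z]. /gudageddimv/ → guzageddimv.
Rule 3 (post-nasal voicing): no segment meets the environment; /guzageddimv/ is unchanged.
Rule 4 (degemination): /dd/ is a geminate; the first /d/ deletes. /guzageddimv/ → guzagedimv.
Rule 5 (final cluster simplification): /v/ is the second consonant of a word-final cluster /mv/, so it deletes. /guzagedimv/ → guzagedim.

guzagedim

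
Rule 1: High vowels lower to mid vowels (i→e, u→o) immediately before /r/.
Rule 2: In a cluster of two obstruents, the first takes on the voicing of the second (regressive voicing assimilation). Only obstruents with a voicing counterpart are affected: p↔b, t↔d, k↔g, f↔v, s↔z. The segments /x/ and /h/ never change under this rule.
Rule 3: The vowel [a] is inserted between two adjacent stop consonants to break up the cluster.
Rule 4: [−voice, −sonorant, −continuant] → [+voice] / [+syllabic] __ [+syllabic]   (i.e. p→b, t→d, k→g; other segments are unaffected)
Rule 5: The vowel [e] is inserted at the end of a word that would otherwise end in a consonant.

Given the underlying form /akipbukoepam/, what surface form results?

Rule 1 (pre-rhotic lowering): no segment meets the environment; /akipbukoepam/ is unchanged.
Rule 2 (regressive voicing assimilation): /p/ precedes the voiced obstruent /b/, so it voices to [b] by assimilation. /akipbukoepam/ → akibbukoepam.
Rule 3 (stop-cluster a-epenthesis): /b/ and /b/ form a stop–stop cluster, so [a] is inserted between them. /akibbukoepam/ → akibabukoepam.
Rule 4 (intervocalic voicing): /k/ is a voiceless stop between vowels /a/ and /i/, so it voices to [g]. /k/ is a voiceless stop between vowels /u/ and /o/, so it voices to [g]. /p/ is a voiceless stop between vowels /e/ and /a/, so it voices to [b]. /akibabukoepam/ → agibabugoebam.
Rule 5 (final e-epenthesis): the form ends in the consonant /m/, so [e] is inserted word-finally. /agibabugoebam/ → agibabugoebame.

agibabugoebame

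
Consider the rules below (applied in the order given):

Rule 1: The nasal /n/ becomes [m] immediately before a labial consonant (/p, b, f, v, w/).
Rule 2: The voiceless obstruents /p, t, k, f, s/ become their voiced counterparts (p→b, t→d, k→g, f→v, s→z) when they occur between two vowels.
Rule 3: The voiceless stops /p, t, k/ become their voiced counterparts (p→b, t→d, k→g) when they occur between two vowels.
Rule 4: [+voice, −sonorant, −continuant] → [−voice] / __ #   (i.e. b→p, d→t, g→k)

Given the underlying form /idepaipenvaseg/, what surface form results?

idebaibemvazek

Rule 1 (nasal place assimilation): /n/ precedes the labial consonant /v/, so it assimilates in place to [m]. /idepaipenvaseg/ → idepaipemvaseg.
Rule 2 (intervocalic voicing): /p/ is a voiceless obstruent between vowels /e/ and /a/, so it voices to [b]. /p/ is a voiceless obstruent between vowels /i/ and /e/, so it voices to [b]. /s/ is a voiceless obstruent between vowels /a/ and /e/, so it voices to [z]. /idepaipemvaseg/ → idebaibemvazeg.
Rule 3 (intervocalic voicing): no segment meets the environment; /idebaibemvazeg/ is unchanged.
Rule 4 (final devoicing): /g/ is a voiced stop in word-final position, so it devoices to [k]. /idebaibemvazeg/ → idebaibemvazek.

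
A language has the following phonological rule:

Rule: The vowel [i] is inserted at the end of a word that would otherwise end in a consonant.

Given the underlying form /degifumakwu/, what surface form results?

No segment of /degifumakwu/ meets the structural description of the rule, so the form surfaces unchanged.

degifumakwu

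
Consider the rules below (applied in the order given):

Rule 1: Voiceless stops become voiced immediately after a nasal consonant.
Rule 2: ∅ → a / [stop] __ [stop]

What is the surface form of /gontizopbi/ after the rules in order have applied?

gondizopabi

Rule 1 (post-nasal voicing): /t/ is a voiceless stop immediately after the nasal /n/, so it voices to [d]. /gontizopbi/ → gondizopbi.
Rule 2 (stop-cluster a-epenthesis): /p/ and /b/ form a stop–stop cluster, so [a] is inserted between them. /gondizopbi/ → gondizopabi.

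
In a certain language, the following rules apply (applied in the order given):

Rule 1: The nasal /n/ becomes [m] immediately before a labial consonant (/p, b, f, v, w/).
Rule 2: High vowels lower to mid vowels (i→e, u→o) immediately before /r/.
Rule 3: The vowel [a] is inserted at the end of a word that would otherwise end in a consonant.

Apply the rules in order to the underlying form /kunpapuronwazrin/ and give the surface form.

kumpaporomwazrina

Rule 1 (nasal place assimilation): /n/ precedes the labial consonant /p/, so it assimilates in place to [m]. /n/ precedes the labial consonant /w/, so it assimilates in place to [m]. /kunpapuronwazrin/ → kumpapuromwazrin.
Rule 2 (pre-rhotic lowering): /u/ is a high vowel immediately before /r/, so it lowers to [o]. /kumpapuromwazrin/ → kumpaporomwazrin.
Rule 3 (final a-epenthesis): the form ends in the consonant /n/, so [a] is inserted word-finally. /kumpaporomwazrin/ → kumpaporomwazrina.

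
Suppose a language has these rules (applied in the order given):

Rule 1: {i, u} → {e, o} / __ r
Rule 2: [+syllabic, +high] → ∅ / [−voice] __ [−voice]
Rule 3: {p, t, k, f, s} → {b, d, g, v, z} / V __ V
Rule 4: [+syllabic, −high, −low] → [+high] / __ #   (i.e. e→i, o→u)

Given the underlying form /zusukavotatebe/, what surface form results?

zuskavodadebi

Rule 1 (pre-rhotic lowering): no segment meets the environment; /zusukavotatebe/ is unchanged.
Rule 2 (high vowel syncope): /u/ is a high vowel flanked by voiceless consonants /s/ and /k/, so it deletes. /zusukavotatebe/ → zuskavotatebe.
Rule 3 (intervocalic voicing): /t/ is a voiceless obstruent between vowels /o/ and /a/, so it voices to [d]. /t/ is a voiceless obstruent between vowels /a/ and /e/, so it voices to [d]. /zuskavotatebe/ → zuskavodadebe.
Rule 4 (final vowel raising): /e/ is a mid vowel in word-final position, so it raises to [i]. /zuskavodadebe/ → zuskavodadebi.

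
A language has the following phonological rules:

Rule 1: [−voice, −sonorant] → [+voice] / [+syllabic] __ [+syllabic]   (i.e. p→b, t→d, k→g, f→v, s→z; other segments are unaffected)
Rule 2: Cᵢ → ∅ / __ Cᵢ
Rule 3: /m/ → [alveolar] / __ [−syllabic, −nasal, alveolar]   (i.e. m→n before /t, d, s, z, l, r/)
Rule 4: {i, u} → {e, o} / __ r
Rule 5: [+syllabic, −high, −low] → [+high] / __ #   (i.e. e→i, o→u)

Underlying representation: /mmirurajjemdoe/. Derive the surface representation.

Rule 1 (intervocalic voicing): no segment meets the environment; /mmirurajjemdoe/ is unchanged.
Rule 2 (degemination): /mm/ is a geminate; the first /m/ deletes. /jj/ is a geminate; the first /j/ deletes. /mmirurajjemdoe/ → mirurajemdoe.
Rule 3 (nasal place assimilation): /m/ precedes the alveolar consonant /d/, so it assimilates in place to [n]. /mirurajemdoe/ → mirurajendoe.
Rule 4 (pre-rhotic lowering): /i/ is a high vowel immediately before /r/, so it lowers to [e]. /u/ is a high vowel immediately before /r/, so it lowers to [o]. /mirurajendoe/ → merorajendoe.
Rule 5 (final vowel raising): /e/ is a mid vowel in word-final position, so it raises to [i]. /merorajendoe/ → merorajendoi.

merorajendoi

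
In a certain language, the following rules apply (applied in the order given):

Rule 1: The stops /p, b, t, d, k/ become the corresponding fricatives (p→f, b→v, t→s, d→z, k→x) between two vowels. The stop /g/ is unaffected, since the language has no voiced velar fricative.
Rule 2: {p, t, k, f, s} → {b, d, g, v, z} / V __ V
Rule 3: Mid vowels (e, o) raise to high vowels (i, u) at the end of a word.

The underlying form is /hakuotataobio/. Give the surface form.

haxuozazaoviu

Rule 1 (intervocalic spirantization): /k/ is a stop between vowels /a/ and /u/, so it spirantizes to the fricative [x]. /t/ is a stop between vowels /o/ and /a/, so it spirantizes to the fricative [s]. /t/ is a stop between vowels /a/ and /a/, so it spirantizes to the fricative [s]. /b/ is a stop between vowels /o/ and /i/, so it spirantizes to the fricative [v]. /hakuotataobio/ → haxuosasaovio.
Rule 2 (intervocalic voicing): /s/ is a voiceless obstruent between vowels /o/ and /a/, so it voices to [z]. /s/ is a voiceless obstruent between vowels /a/ and /a/, so it voices to [z]. /haxuosasaovio/ → haxuozazaovio.
Rule 3 (final vowel raising): /o/ is a mid vowel in word-final position, so it raises to [u]. /haxuozazaovio/ → haxuozazaoviu.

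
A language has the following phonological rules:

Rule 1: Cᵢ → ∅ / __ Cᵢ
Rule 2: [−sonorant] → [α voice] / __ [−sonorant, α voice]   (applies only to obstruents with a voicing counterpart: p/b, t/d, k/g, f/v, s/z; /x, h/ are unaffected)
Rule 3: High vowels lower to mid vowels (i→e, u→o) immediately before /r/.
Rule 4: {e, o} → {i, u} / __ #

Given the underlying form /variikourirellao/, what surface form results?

Rule 1 (degemination): /ll/ is a geminate; the first /l/ deletes. /variikourirellao/ → variikourirelao.
Rule 2 (regressive voicing assimilation): no segment meets the environment; /variikourirelao/ is unchanged.
Rule 3 (pre-rhotic lowering): /u/ is a high vowel immediately before /r/, so it lowers to [o]. /i/ is a high vowel immediately before /r/, so it lowers to [e]. /variikourirelao/ → variikoorerelao.
Rule 4 (final vowel raising): /o/ is a mid vowel in word-final position, so it raises to [u]. /variikoorerelao/ → variikoorerelau.

variikoorerelau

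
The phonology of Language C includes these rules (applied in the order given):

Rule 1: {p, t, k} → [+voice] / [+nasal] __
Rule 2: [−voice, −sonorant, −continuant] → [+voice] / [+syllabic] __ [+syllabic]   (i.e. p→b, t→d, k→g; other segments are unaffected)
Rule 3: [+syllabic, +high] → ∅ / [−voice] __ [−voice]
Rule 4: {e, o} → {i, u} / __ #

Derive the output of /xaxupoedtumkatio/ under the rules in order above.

xaxuboedtumgadiu

Rule 1 (post-nasal voicing): /k/ is a voiceless stop immediately after the nasal /m/, so it voices to [g]. /xaxupoedtumkatio/ → xaxupoedtumgatio.
Rule 2 (intervocalic voicing): /p/ is a voiceless stop between vowels /u/ and /o/, so it voices to [b]. /t/ is a voiceless stop between vowels /a/ and /i/, so it voices to [d]. /xaxupoedtumgatio/ → xaxuboedtumgadio.
Rule 3 (high vowel syncope): no segment meets the environment; /xaxuboedtumgadio/ is unchanged.
Rule 4 (final vowel raising): /o/ is a mid vowel in word-final position, so it raises to [u]. /xaxuboedtumgadio/ → xaxuboedtumgadiu.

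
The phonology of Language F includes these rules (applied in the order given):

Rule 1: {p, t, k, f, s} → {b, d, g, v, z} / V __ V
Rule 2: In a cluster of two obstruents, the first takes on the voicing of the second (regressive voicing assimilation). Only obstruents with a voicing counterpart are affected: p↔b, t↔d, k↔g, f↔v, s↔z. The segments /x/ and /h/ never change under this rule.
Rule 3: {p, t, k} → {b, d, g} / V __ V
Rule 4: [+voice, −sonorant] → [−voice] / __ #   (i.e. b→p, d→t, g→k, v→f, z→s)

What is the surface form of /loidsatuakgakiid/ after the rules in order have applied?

loitsaduaggagiit

Rule 1 (intervocalic voicing): /t/ is a voiceless obstruent between vowels /a/ and /u/, so it voices to [d]. /k/ is a voiceless obstruent between vowels /a/ and /i/, so it voices to [g]. /loidsatuakgakiid/ → loidsaduakgagiid.
Rule 2 (regressive voicing assimilation): /d/ precedes the voiceless obstruent /s/, so it devoices to [t] by assimilation. /k/ precedes the voiced obstruent /g/, so it voices to [g] by assimilation. /loidsaduakgagiid/ → loitsaduaggagiid.
Rule 3 (intervocalic voicing): no segment meets the environment; /loitsaduaggagiid/ is unchanged.
Rule 4 (final devoicing): /d/ is a voiced obstruent in word-final position, so it devoices to [t]. /loitsaduaggagiid/ → loitsaduaggagiit.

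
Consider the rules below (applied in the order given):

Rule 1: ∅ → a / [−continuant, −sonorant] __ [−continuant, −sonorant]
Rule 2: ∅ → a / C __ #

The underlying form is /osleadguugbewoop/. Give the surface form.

osleadaguugabewoopa

Rule 1 (stop-cluster a-epenthesis): /d/ and /g/ form a stop–stop cluster, so [a] is inserted between them. /g/ and /b/ form a stop–stop cluster, so [a] is inserted between them. /osleadguugbewoop/ → osleadaguugabewoop.
Rule 2 (final a-epenthesis): the form ends in the consonant /p/, so [a] is inserted word-finally. /osleadaguugabewoop/ → osleadaguugabewoopa.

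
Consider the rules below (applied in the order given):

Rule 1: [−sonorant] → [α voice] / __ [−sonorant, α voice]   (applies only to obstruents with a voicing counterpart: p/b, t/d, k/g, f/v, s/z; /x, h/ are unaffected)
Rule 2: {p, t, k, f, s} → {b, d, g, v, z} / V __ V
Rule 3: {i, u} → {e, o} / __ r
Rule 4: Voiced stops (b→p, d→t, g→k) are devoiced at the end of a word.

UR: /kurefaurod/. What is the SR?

Rule 1 (regressive voicing assimilation): no segment meets the environment; /kurefaurod/ is unchanged.
Rule 2 (intervocalic voicing): /f/ is a voiceless obstruent between vowels /e/ and /a/, so it voices to [v]. /kurefaurod/ → kurevaurod.
Rule 3 (pre-rhotic lowering): /u/ is a high vowel immediately before /r/, so it lowers to [o]. /u/ is a high vowel immediately before /r/, so it lowers to [o]. /kurevaurod/ → korevaorod.
Rule 4 (final devoicing): /d/ is a voiced stop in word-final position, so it devoices to [t]. /korevaorod/ → korevaorot.

korevaorot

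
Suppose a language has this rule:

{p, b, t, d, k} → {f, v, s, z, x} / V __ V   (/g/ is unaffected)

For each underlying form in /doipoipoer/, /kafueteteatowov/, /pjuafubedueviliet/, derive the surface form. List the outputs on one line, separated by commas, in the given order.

doifoifoer, kafueseseasowov, pjuafuvezueviliet

/doipoipoer/: /p/ is a stop between vowels /i/ and /o/, so it spirantizes to the fricative [f]. /p/ is a stop between vowels /i/ and /o/, so it spirantizes to the fricative [f]. → [doifoifoer].
/kafueteteatowov/: /t/ is a stop between vowels /e/ and /e/, so it spirantizes to the fricative [s]. /t/ is a stop between vowels /e/ and /e/, so it spirantizes to the fricative [s]. /t/ is a stop between vowels /a/ and /o/, so it spirantizes to the fricative [s]. → [kafueseseasowov].
/pjuafubedueviliet/: /b/ is a stop between vowels /u/ and /e/, so it spirantizes to the fricative [v]. /d/ is a stop between vowels /e/ and /u/, so it spirantizes to the fricative [z]. → [pjuafuvezueviliet].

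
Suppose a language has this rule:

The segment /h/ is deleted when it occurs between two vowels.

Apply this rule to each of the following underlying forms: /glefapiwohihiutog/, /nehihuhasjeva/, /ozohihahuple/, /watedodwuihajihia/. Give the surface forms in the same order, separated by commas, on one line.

glefapiwoiiutog, neiuasjeva, ozoiauple, watedodwuiajiia

/glefapiwohihiutog/: /h/ occurs between vowels /o/ and /i/, so it deletes. /h/ occurs between vowels /i/ and /i/, so it deletes. → [glefapiwoiiutog].
/nehihuhasjeva/: /h/ occurs between vowels /e/ and /i/, so it deletes. /h/ occurs between vowels /i/ and /u/, so it deletes. /h/ occurs between vowels /u/ and /a/, so it deletes. → [neiuasjeva].
/ozohihahuple/: /h/ occurs between vowels /o/ and /i/, so it deletes. /h/ occurs between vowels /i/ and /a/, so it deletes. /h/ occurs between vowels /a/ and /u/, so it deletes. → [ozoiauple].
/watedodwuihajihia/: /h/ occurs between vowels /i/ and /a/, so it deletes. /h/ occurs between vowels /i/ and /i/, so it deletes. → [watedodwuiajiia].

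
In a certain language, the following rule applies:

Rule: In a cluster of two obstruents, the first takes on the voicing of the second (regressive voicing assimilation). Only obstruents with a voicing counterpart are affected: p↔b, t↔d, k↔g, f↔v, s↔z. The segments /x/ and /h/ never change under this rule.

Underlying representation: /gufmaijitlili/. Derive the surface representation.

gufmaijitlili

No segment of /gufmaijitlili/ meets the structural description of the rule, so the form surfaces unchanged.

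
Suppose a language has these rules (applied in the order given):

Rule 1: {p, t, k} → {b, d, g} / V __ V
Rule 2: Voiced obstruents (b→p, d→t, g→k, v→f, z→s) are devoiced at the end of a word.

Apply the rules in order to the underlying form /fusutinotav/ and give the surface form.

Rule 1 (intervocalic voicing): /t/ is a voiceless stop between vowels /u/ and /i/, so it voices to [d]. /t/ is a voiceless stop between vowels /o/ and /a/, so it voices to [d]. /fusutinotav/ → fusudinodav.
Rule 2 (final devoicing): /v/ is a voiced obstruent in word-final position, so it devoices to [f]. /fusudinodav/ → fusudinodaf.

fusudinodaf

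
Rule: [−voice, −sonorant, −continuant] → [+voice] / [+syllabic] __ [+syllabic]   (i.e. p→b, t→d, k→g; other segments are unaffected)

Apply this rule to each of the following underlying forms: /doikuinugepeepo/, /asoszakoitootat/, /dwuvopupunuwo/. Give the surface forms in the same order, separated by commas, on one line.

/doikuinugepeepo/: /k/ is a voiceless stop between vowels /i/ and /u/, so it voices to [g]. /p/ is a voiceless stop between vowels /e/ and /e/, so it voices to [b]. /p/ is a voiceless stop between vowels /e/ and /o/, so it voices to [b]. → [doiguinugebeebo].
/asoszakoitootat/: /k/ is a voiceless stop between vowels /a/ and /o/, so it voices to [g]. /t/ is a voiceless stop between vowels /i/ and /o/, so it voices to [d]. /t/ is a voiceless stop between vowels /o/ and /a/, so it voices to [d]. → [asoszagoidoodat].
/dwuvopupunuwo/: /p/ is a voiceless stop between vowels /o/ and /u/, so it voices to [b]. /p/ is a voiceless stop between vowels /u/ and /u/, so it voices to [b]. → [dwuvobubunuwo].

doiguinugebeebo, asoszagoidoodat, dwuvobubunuwo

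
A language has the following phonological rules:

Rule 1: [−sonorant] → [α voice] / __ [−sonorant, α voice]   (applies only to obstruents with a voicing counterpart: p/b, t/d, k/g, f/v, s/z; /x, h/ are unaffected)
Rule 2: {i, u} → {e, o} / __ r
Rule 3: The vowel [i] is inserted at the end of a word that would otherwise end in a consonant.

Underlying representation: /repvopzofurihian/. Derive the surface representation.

Rule 1 (regressive voicing assimilation): /p/ precedes the voiced obstruent /v/, so it voices to [b] by assimilation. /p/ precedes the voiced obstruent /z/, so it voices to [b] by assimilation. /repvopzofurihian/ → rebvobzofurihian.
Rule 2 (pre-rhotic lowering): /u/ is a high vowel immediately before /r/, so it lowers to [o]. /rebvobzofurihian/ → rebvobzoforihian.
Rule 3 (final i-epenthesis): the form ends in the consonant /n/, so [i] is inserted word-finally. /rebvobzoforihian/ → rebvobzoforihiani.

rebvobzoforihiani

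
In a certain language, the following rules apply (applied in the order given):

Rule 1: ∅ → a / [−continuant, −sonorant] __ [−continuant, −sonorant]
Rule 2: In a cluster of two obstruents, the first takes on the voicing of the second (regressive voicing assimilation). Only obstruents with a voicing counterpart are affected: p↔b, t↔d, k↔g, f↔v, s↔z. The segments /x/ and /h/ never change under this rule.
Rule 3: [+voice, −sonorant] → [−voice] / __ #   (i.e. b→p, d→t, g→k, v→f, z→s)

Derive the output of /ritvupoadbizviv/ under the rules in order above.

ridvupoadabizvif

Rule 1 (stop-cluster a-epenthesis): /d/ and /b/ form a stop–stop cluster, so [a] is inserted between them. /ritvupoadbizviv/ → ritvupoadabizviv.
Rule 2 (regressive voicing assimilation): /t/ precedes the voiced obstruent /v/, so it voices to [d] by assimilation. /ritvupoadabizviv/ → ridvupoadabizviv.
Rule 3 (final devoicing): /v/ is a voiced obstruent in word-final position, so it devoices to [f]. /ridvupoadabizviv/ → ridvupoadabizvif.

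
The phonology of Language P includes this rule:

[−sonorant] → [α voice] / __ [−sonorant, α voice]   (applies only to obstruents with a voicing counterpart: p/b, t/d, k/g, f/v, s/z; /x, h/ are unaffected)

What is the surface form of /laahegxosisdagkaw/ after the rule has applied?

laahekxosizdakkaw

Scanning /laahegxosisdagkaw/: /g/ precedes the voiceless obstruent /x/, so it devoices to [k] by assimilation; /s/ at position 9 is not in the conditioning environment; /s/ precedes the voiced obstruent /d/, so it voices to [z] by assimilation; /d/ at position 12 is not in the conditioning environment; /g/ precedes the voiceless obstruent /k/, so it devoices to [k] by assimilation; /k/ at position 15 is not in the conditioning environment.
Result: [laahekxosizdakkaw].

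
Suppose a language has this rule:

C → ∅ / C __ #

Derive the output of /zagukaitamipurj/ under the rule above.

zagukaitamipur

/j/ is the second consonant of a word-final cluster /rj/, so it deletes.
Surface form: [zagukaitamipur].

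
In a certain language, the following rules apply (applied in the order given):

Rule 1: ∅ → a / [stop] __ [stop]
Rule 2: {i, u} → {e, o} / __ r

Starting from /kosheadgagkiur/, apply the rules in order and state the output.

Rule 1 (stop-cluster a-epenthesis): /d/ and /g/ form a stop–stop cluster, so [a] is inserted between them. /g/ and /k/ form a stop–stop cluster, so [a] is inserted between them. /kosheadgagkiur/ → kosheadagagakiur.
Rule 2 (pre-rhotic lowering): /u/ is a high vowel immediately before /r/, so it lowers to [o]. /kosheadagagakiur/ → kosheadagagakior.

kosheadagagakior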